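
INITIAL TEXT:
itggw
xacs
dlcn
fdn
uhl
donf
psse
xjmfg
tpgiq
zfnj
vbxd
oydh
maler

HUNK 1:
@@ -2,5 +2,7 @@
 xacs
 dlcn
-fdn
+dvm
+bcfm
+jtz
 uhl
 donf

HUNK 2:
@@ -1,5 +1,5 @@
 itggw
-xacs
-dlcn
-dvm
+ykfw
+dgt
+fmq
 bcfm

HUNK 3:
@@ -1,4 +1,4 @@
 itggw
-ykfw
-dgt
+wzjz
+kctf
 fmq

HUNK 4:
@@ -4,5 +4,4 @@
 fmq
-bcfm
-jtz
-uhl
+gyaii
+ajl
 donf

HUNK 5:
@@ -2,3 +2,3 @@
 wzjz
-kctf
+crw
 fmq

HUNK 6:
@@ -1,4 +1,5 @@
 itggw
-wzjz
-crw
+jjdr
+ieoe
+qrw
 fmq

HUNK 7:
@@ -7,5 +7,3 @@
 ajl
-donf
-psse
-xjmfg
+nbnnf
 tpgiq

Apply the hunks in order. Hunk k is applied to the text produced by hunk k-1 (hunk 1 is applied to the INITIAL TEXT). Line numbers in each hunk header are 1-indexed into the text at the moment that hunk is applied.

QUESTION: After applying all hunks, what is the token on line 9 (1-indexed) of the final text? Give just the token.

Hunk 1: at line 2 remove [fdn] add [dvm,bcfm,jtz] -> 15 lines: itggw xacs dlcn dvm bcfm jtz uhl donf psse xjmfg tpgiq zfnj vbxd oydh maler
Hunk 2: at line 1 remove [xacs,dlcn,dvm] add [ykfw,dgt,fmq] -> 15 lines: itggw ykfw dgt fmq bcfm jtz uhl donf psse xjmfg tpgiq zfnj vbxd oydh maler
Hunk 3: at line 1 remove [ykfw,dgt] add [wzjz,kctf] -> 15 lines: itggw wzjz kctf fmq bcfm jtz uhl donf psse xjmfg tpgiq zfnj vbxd oydh maler
Hunk 4: at line 4 remove [bcfm,jtz,uhl] add [gyaii,ajl] -> 14 lines: itggw wzjz kctf fmq gyaii ajl donf psse xjmfg tpgiq zfnj vbxd oydh maler
Hunk 5: at line 2 remove [kctf] add [crw] -> 14 lines: itggw wzjz crw fmq gyaii ajl donf psse xjmfg tpgiq zfnj vbxd oydh maler
Hunk 6: at line 1 remove [wzjz,crw] add [jjdr,ieoe,qrw] -> 15 lines: itggw jjdr ieoe qrw fmq gyaii ajl donf psse xjmfg tpgiq zfnj vbxd oydh maler
Hunk 7: at line 7 remove [donf,psse,xjmfg] add [nbnnf] -> 13 lines: itggw jjdr ieoe qrw fmq gyaii ajl nbnnf tpgiq zfnj vbxd oydh maler
Final line 9: tpgiq

Answer: tpgiq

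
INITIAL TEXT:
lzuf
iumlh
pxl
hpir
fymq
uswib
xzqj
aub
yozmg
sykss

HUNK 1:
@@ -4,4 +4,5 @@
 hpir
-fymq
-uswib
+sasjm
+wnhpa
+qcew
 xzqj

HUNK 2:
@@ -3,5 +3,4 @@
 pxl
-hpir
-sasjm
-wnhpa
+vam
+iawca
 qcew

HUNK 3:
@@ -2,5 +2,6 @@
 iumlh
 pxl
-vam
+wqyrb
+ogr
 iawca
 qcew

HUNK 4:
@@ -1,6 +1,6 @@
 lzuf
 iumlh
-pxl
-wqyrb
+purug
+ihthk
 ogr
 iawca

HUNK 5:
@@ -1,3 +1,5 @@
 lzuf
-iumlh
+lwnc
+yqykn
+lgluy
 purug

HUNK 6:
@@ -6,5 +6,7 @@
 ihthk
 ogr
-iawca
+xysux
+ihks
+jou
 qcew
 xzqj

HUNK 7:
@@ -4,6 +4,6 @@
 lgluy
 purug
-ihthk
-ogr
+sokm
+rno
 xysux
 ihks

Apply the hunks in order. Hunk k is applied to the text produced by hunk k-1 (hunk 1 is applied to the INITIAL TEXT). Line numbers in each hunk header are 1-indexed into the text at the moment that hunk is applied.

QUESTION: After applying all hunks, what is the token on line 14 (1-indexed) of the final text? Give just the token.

Answer: yozmg

Derivation:
Hunk 1: at line 4 remove [fymq,uswib] add [sasjm,wnhpa,qcew] -> 11 lines: lzuf iumlh pxl hpir sasjm wnhpa qcew xzqj aub yozmg sykss
Hunk 2: at line 3 remove [hpir,sasjm,wnhpa] add [vam,iawca] -> 10 lines: lzuf iumlh pxl vam iawca qcew xzqj aub yozmg sykss
Hunk 3: at line 2 remove [vam] add [wqyrb,ogr] -> 11 lines: lzuf iumlh pxl wqyrb ogr iawca qcew xzqj aub yozmg sykss
Hunk 4: at line 1 remove [pxl,wqyrb] add [purug,ihthk] -> 11 lines: lzuf iumlh purug ihthk ogr iawca qcew xzqj aub yozmg sykss
Hunk 5: at line 1 remove [iumlh] add [lwnc,yqykn,lgluy] -> 13 lines: lzuf lwnc yqykn lgluy purug ihthk ogr iawca qcew xzqj aub yozmg sykss
Hunk 6: at line 6 remove [iawca] add [xysux,ihks,jou] -> 15 lines: lzuf lwnc yqykn lgluy purug ihthk ogr xysux ihks jou qcew xzqj aub yozmg sykss
Hunk 7: at line 4 remove [ihthk,ogr] add [sokm,rno] -> 15 lines: lzuf lwnc yqykn lgluy purug sokm rno xysux ihks jou qcew xzqj aub yozmg sykss
Final line 14: yozmg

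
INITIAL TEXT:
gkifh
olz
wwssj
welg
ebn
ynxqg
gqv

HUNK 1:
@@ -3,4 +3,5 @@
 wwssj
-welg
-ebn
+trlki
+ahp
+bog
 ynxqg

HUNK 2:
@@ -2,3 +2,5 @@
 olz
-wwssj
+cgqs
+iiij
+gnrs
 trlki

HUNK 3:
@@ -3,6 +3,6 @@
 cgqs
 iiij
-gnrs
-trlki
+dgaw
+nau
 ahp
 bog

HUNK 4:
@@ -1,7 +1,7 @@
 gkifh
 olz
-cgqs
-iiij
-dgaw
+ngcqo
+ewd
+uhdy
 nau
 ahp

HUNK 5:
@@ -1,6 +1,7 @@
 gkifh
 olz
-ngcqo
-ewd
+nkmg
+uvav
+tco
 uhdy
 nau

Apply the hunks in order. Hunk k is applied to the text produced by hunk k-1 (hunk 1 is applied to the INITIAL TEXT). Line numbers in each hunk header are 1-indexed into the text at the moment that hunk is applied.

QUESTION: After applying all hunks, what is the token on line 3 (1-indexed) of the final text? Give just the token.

Hunk 1: at line 3 remove [welg,ebn] add [trlki,ahp,bog] -> 8 lines: gkifh olz wwssj trlki ahp bog ynxqg gqv
Hunk 2: at line 2 remove [wwssj] add [cgqs,iiij,gnrs] -> 10 lines: gkifh olz cgqs iiij gnrs trlki ahp bog ynxqg gqv
Hunk 3: at line 3 remove [gnrs,trlki] add [dgaw,nau] -> 10 lines: gkifh olz cgqs iiij dgaw nau ahp bog ynxqg gqv
Hunk 4: at line 1 remove [cgqs,iiij,dgaw] add [ngcqo,ewd,uhdy] -> 10 lines: gkifh olz ngcqo ewd uhdy nau ahp bog ynxqg gqv
Hunk 5: at line 1 remove [ngcqo,ewd] add [nkmg,uvav,tco] -> 11 lines: gkifh olz nkmg uvav tco uhdy nau ahp bog ynxqg gqv
Final line 3: nkmg

Answer: nkmg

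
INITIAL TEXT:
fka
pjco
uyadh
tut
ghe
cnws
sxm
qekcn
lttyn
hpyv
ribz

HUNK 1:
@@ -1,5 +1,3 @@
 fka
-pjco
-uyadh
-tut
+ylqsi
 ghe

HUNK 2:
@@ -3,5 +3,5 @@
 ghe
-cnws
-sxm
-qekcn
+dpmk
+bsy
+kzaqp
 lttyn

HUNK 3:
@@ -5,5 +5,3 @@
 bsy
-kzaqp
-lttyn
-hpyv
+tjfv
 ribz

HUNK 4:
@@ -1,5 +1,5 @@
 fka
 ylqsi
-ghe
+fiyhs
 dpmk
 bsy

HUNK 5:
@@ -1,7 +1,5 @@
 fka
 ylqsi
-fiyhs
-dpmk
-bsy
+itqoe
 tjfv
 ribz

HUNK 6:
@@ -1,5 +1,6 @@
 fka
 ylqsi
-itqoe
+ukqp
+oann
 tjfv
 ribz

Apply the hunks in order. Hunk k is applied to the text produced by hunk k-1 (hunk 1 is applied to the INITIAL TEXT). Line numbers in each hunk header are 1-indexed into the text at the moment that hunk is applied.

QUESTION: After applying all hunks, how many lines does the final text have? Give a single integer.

Hunk 1: at line 1 remove [pjco,uyadh,tut] add [ylqsi] -> 9 lines: fka ylqsi ghe cnws sxm qekcn lttyn hpyv ribz
Hunk 2: at line 3 remove [cnws,sxm,qekcn] add [dpmk,bsy,kzaqp] -> 9 lines: fka ylqsi ghe dpmk bsy kzaqp lttyn hpyv ribz
Hunk 3: at line 5 remove [kzaqp,lttyn,hpyv] add [tjfv] -> 7 lines: fka ylqsi ghe dpmk bsy tjfv ribz
Hunk 4: at line 1 remove [ghe] add [fiyhs] -> 7 lines: fka ylqsi fiyhs dpmk bsy tjfv ribz
Hunk 5: at line 1 remove [fiyhs,dpmk,bsy] add [itqoe] -> 5 lines: fka ylqsi itqoe tjfv ribz
Hunk 6: at line 1 remove [itqoe] add [ukqp,oann] -> 6 lines: fka ylqsi ukqp oann tjfv ribz
Final line count: 6

Answer: 6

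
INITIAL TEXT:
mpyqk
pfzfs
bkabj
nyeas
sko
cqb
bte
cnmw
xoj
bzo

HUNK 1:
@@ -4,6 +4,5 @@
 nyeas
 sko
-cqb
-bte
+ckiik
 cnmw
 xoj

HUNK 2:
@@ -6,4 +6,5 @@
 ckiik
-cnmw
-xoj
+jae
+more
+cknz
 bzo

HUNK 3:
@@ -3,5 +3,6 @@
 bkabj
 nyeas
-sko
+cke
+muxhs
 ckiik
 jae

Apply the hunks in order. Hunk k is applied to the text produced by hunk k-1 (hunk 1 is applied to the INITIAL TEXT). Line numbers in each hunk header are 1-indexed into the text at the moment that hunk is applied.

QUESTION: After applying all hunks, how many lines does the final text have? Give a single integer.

Hunk 1: at line 4 remove [cqb,bte] add [ckiik] -> 9 lines: mpyqk pfzfs bkabj nyeas sko ckiik cnmw xoj bzo
Hunk 2: at line 6 remove [cnmw,xoj] add [jae,more,cknz] -> 10 lines: mpyqk pfzfs bkabj nyeas sko ckiik jae more cknz bzo
Hunk 3: at line 3 remove [sko] add [cke,muxhs] -> 11 lines: mpyqk pfzfs bkabj nyeas cke muxhs ckiik jae more cknz bzo
Final line count: 11

Answer: 11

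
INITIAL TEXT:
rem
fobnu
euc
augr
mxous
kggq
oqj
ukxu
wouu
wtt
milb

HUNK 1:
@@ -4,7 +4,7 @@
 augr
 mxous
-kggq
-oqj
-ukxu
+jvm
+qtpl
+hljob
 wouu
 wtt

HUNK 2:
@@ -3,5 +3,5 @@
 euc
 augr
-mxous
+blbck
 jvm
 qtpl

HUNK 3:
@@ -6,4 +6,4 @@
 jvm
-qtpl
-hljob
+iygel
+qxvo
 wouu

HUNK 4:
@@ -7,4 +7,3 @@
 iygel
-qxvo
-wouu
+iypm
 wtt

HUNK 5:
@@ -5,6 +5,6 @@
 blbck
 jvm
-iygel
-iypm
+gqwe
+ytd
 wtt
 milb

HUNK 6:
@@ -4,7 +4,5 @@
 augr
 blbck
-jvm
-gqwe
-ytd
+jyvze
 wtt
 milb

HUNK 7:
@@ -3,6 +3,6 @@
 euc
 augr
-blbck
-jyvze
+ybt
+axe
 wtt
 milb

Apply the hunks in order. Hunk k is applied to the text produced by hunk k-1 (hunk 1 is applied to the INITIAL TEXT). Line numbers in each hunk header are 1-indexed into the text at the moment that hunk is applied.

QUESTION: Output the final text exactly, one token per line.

Answer: rem
fobnu
euc
augr
ybt
axe
wtt
milb

Derivation:
Hunk 1: at line 4 remove [kggq,oqj,ukxu] add [jvm,qtpl,hljob] -> 11 lines: rem fobnu euc augr mxous jvm qtpl hljob wouu wtt milb
Hunk 2: at line 3 remove [mxous] add [blbck] -> 11 lines: rem fobnu euc augr blbck jvm qtpl hljob wouu wtt milb
Hunk 3: at line 6 remove [qtpl,hljob] add [iygel,qxvo] -> 11 lines: rem fobnu euc augr blbck jvm iygel qxvo wouu wtt milb
Hunk 4: at line 7 remove [qxvo,wouu] add [iypm] -> 10 lines: rem fobnu euc augr blbck jvm iygel iypm wtt milb
Hunk 5: at line 5 remove [iygel,iypm] add [gqwe,ytd] -> 10 lines: rem fobnu euc augr blbck jvm gqwe ytd wtt milb
Hunk 6: at line 4 remove [jvm,gqwe,ytd] add [jyvze] -> 8 lines: rem fobnu euc augr blbck jyvze wtt milb
Hunk 7: at line 3 remove [blbck,jyvze] add [ybt,axe] -> 8 lines: rem fobnu euc augr ybt axe wtt milb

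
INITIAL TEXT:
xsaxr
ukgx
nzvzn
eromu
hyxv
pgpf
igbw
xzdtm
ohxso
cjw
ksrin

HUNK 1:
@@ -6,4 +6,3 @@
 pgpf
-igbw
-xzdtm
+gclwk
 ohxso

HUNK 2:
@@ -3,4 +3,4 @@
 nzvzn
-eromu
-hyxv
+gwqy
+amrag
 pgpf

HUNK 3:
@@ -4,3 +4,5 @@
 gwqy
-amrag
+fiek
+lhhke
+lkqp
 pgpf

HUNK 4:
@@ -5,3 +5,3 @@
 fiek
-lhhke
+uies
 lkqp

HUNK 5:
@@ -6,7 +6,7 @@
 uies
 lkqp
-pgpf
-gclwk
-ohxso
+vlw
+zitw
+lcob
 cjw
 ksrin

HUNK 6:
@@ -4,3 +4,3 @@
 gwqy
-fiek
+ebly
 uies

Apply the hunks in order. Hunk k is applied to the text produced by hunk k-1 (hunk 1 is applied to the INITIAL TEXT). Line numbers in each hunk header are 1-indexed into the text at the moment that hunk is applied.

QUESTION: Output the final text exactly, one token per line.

Answer: xsaxr
ukgx
nzvzn
gwqy
ebly
uies
lkqp
vlw
zitw
lcob
cjw
ksrin

Derivation:
Hunk 1: at line 6 remove [igbw,xzdtm] add [gclwk] -> 10 lines: xsaxr ukgx nzvzn eromu hyxv pgpf gclwk ohxso cjw ksrin
Hunk 2: at line 3 remove [eromu,hyxv] add [gwqy,amrag] -> 10 lines: xsaxr ukgx nzvzn gwqy amrag pgpf gclwk ohxso cjw ksrin
Hunk 3: at line 4 remove [amrag] add [fiek,lhhke,lkqp] -> 12 lines: xsaxr ukgx nzvzn gwqy fiek lhhke lkqp pgpf gclwk ohxso cjw ksrin
Hunk 4: at line 5 remove [lhhke] add [uies] -> 12 lines: xsaxr ukgx nzvzn gwqy fiek uies lkqp pgpf gclwk ohxso cjw ksrin
Hunk 5: at line 6 remove [pgpf,gclwk,ohxso] add [vlw,zitw,lcob] -> 12 lines: xsaxr ukgx nzvzn gwqy fiek uies lkqp vlw zitw lcob cjw ksrin
Hunk 6: at line 4 remove [fiek] add [ebly] -> 12 lines: xsaxr ukgx nzvzn gwqy ebly uies lkqp vlw zitw lcob cjw ksrin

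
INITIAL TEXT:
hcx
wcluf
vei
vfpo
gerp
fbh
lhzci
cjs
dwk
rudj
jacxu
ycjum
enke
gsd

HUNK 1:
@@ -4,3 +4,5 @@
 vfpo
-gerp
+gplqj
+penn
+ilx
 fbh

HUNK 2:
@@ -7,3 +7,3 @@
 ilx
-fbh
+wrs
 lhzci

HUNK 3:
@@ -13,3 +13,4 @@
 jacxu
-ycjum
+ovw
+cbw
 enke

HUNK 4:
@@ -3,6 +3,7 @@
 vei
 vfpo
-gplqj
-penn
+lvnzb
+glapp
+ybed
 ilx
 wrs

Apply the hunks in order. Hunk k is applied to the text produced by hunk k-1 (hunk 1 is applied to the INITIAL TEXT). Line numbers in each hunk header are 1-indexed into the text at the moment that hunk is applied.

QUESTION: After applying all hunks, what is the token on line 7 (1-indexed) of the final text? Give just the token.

Hunk 1: at line 4 remove [gerp] add [gplqj,penn,ilx] -> 16 lines: hcx wcluf vei vfpo gplqj penn ilx fbh lhzci cjs dwk rudj jacxu ycjum enke gsd
Hunk 2: at line 7 remove [fbh] add [wrs] -> 16 lines: hcx wcluf vei vfpo gplqj penn ilx wrs lhzci cjs dwk rudj jacxu ycjum enke gsd
Hunk 3: at line 13 remove [ycjum] add [ovw,cbw] -> 17 lines: hcx wcluf vei vfpo gplqj penn ilx wrs lhzci cjs dwk rudj jacxu ovw cbw enke gsd
Hunk 4: at line 3 remove [gplqj,penn] add [lvnzb,glapp,ybed] -> 18 lines: hcx wcluf vei vfpo lvnzb glapp ybed ilx wrs lhzci cjs dwk rudj jacxu ovw cbw enke gsd
Final line 7: ybed

Answer: ybed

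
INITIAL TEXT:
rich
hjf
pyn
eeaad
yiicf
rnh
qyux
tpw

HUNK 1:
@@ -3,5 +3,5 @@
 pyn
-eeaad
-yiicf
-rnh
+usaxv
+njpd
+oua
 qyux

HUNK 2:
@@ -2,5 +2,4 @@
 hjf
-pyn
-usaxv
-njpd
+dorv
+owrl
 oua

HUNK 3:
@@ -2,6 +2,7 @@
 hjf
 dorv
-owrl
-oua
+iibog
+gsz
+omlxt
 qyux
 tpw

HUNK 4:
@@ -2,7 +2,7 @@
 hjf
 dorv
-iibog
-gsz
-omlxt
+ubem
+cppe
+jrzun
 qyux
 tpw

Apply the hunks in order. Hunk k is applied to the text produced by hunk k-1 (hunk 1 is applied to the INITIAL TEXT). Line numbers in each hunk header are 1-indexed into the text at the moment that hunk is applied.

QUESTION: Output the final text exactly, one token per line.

Hunk 1: at line 3 remove [eeaad,yiicf,rnh] add [usaxv,njpd,oua] -> 8 lines: rich hjf pyn usaxv njpd oua qyux tpw
Hunk 2: at line 2 remove [pyn,usaxv,njpd] add [dorv,owrl] -> 7 lines: rich hjf dorv owrl oua qyux tpw
Hunk 3: at line 2 remove [owrl,oua] add [iibog,gsz,omlxt] -> 8 lines: rich hjf dorv iibog gsz omlxt qyux tpw
Hunk 4: at line 2 remove [iibog,gsz,omlxt] add [ubem,cppe,jrzun] -> 8 lines: rich hjf dorv ubem cppe jrzun qyux tpw

Answer: rich
hjf
dorv
ubem
cppe
jrzun
qyux
tpw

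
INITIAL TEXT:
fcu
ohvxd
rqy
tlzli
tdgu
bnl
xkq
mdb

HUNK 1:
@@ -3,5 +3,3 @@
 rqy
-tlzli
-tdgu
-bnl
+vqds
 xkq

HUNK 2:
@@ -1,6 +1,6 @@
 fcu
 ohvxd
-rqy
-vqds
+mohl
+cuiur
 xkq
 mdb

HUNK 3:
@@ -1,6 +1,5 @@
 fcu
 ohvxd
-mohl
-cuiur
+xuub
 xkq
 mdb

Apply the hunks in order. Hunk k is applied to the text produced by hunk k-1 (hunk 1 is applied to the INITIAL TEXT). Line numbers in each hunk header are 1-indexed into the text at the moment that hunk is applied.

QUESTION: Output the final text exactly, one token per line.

Answer: fcu
ohvxd
xuub
xkq
mdb

Derivation:
Hunk 1: at line 3 remove [tlzli,tdgu,bnl] add [vqds] -> 6 lines: fcu ohvxd rqy vqds xkq mdb
Hunk 2: at line 1 remove [rqy,vqds] add [mohl,cuiur] -> 6 lines: fcu ohvxd mohl cuiur xkq mdb
Hunk 3: at line 1 remove [mohl,cuiur] add [xuub] -> 5 lines: fcu ohvxd xuub xkq mdb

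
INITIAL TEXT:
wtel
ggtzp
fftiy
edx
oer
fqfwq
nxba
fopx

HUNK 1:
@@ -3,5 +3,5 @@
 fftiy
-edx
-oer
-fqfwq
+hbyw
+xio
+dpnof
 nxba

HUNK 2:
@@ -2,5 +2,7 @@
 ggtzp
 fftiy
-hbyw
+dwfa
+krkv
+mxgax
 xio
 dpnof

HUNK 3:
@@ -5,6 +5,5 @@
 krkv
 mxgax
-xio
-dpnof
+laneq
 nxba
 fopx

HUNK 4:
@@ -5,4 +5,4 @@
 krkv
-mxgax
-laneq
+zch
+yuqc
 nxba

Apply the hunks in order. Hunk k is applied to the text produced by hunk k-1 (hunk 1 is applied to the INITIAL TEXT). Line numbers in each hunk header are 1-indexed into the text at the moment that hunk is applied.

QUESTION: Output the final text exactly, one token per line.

Hunk 1: at line 3 remove [edx,oer,fqfwq] add [hbyw,xio,dpnof] -> 8 lines: wtel ggtzp fftiy hbyw xio dpnof nxba fopx
Hunk 2: at line 2 remove [hbyw] add [dwfa,krkv,mxgax] -> 10 lines: wtel ggtzp fftiy dwfa krkv mxgax xio dpnof nxba fopx
Hunk 3: at line 5 remove [xio,dpnof] add [laneq] -> 9 lines: wtel ggtzp fftiy dwfa krkv mxgax laneq nxba fopx
Hunk 4: at line 5 remove [mxgax,laneq] add [zch,yuqc] -> 9 lines: wtel ggtzp fftiy dwfa krkv zch yuqc nxba fopx

Answer: wtel
ggtzp
fftiy
dwfa
krkv
zch
yuqc
nxba
fopx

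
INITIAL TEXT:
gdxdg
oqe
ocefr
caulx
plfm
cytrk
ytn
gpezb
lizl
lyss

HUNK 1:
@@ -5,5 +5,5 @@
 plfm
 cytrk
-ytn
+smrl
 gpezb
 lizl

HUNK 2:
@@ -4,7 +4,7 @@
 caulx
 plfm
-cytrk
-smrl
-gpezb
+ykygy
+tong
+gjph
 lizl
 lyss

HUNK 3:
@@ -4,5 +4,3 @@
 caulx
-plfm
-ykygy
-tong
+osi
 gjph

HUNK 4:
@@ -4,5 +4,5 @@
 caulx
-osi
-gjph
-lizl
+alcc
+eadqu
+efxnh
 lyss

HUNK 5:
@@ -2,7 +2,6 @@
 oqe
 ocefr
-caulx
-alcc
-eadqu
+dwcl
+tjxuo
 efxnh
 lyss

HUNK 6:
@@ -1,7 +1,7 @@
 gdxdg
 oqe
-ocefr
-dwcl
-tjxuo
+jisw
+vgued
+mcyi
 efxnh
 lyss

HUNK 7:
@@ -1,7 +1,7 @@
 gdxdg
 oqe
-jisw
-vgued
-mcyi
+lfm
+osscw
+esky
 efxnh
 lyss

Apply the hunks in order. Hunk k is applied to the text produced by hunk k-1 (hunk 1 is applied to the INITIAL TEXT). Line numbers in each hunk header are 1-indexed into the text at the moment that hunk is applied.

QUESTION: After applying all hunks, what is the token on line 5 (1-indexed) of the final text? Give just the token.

Answer: esky

Derivation:
Hunk 1: at line 5 remove [ytn] add [smrl] -> 10 lines: gdxdg oqe ocefr caulx plfm cytrk smrl gpezb lizl lyss
Hunk 2: at line 4 remove [cytrk,smrl,gpezb] add [ykygy,tong,gjph] -> 10 lines: gdxdg oqe ocefr caulx plfm ykygy tong gjph lizl lyss
Hunk 3: at line 4 remove [plfm,ykygy,tong] add [osi] -> 8 lines: gdxdg oqe ocefr caulx osi gjph lizl lyss
Hunk 4: at line 4 remove [osi,gjph,lizl] add [alcc,eadqu,efxnh] -> 8 lines: gdxdg oqe ocefr caulx alcc eadqu efxnh lyss
Hunk 5: at line 2 remove [caulx,alcc,eadqu] add [dwcl,tjxuo] -> 7 lines: gdxdg oqe ocefr dwcl tjxuo efxnh lyss
Hunk 6: at line 1 remove [ocefr,dwcl,tjxuo] add [jisw,vgued,mcyi] -> 7 lines: gdxdg oqe jisw vgued mcyi efxnh lyss
Hunk 7: at line 1 remove [jisw,vgued,mcyi] add [lfm,osscw,esky] -> 7 lines: gdxdg oqe lfm osscw esky efxnh lyss
Final line 5: esky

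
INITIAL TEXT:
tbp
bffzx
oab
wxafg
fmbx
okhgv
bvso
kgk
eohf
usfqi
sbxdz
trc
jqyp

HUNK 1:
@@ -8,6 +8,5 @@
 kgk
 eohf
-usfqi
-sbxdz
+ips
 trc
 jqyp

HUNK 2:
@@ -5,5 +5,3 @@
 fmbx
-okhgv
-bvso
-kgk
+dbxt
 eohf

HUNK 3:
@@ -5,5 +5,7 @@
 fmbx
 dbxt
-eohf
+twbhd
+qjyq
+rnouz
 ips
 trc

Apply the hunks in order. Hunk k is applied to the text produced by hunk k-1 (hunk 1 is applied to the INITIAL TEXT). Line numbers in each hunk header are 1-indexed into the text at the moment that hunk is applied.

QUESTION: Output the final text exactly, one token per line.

Hunk 1: at line 8 remove [usfqi,sbxdz] add [ips] -> 12 lines: tbp bffzx oab wxafg fmbx okhgv bvso kgk eohf ips trc jqyp
Hunk 2: at line 5 remove [okhgv,bvso,kgk] add [dbxt] -> 10 lines: tbp bffzx oab wxafg fmbx dbxt eohf ips trc jqyp
Hunk 3: at line 5 remove [eohf] add [twbhd,qjyq,rnouz] -> 12 lines: tbp bffzx oab wxafg fmbx dbxt twbhd qjyq rnouz ips trc jqyp

Answer: tbp
bffzx
oab
wxafg
fmbx
dbxt
twbhd
qjyq
rnouz
ips
trc
jqyp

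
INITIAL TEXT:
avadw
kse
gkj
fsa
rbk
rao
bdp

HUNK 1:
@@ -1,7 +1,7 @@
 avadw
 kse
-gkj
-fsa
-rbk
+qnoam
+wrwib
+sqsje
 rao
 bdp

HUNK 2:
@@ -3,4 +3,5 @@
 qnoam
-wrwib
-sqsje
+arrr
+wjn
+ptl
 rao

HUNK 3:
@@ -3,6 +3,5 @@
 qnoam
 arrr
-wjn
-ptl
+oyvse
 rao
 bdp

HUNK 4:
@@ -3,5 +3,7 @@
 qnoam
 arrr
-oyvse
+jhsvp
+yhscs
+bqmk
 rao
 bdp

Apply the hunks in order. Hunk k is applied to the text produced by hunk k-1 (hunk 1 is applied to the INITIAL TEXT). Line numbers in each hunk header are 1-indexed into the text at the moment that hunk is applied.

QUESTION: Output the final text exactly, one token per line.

Answer: avadw
kse
qnoam
arrr
jhsvp
yhscs
bqmk
rao
bdp

Derivation:
Hunk 1: at line 1 remove [gkj,fsa,rbk] add [qnoam,wrwib,sqsje] -> 7 lines: avadw kse qnoam wrwib sqsje rao bdp
Hunk 2: at line 3 remove [wrwib,sqsje] add [arrr,wjn,ptl] -> 8 lines: avadw kse qnoam arrr wjn ptl rao bdp
Hunk 3: at line 3 remove [wjn,ptl] add [oyvse] -> 7 lines: avadw kse qnoam arrr oyvse rao bdp
Hunk 4: at line 3 remove [oyvse] add [jhsvp,yhscs,bqmk] -> 9 lines: avadw kse qnoam arrr jhsvp yhscs bqmk rao bdp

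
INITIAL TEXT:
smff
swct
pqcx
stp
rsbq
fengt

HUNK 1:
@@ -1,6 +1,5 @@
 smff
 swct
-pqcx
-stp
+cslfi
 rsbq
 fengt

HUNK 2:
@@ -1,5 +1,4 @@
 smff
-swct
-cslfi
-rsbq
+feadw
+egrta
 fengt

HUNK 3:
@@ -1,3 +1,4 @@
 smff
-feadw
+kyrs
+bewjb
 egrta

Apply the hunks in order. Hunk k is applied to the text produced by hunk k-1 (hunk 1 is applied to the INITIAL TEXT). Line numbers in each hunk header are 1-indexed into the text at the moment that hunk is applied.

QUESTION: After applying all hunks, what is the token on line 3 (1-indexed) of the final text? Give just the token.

Hunk 1: at line 1 remove [pqcx,stp] add [cslfi] -> 5 lines: smff swct cslfi rsbq fengt
Hunk 2: at line 1 remove [swct,cslfi,rsbq] add [feadw,egrta] -> 4 lines: smff feadw egrta fengt
Hunk 3: at line 1 remove [feadw] add [kyrs,bewjb] -> 5 lines: smff kyrs bewjb egrta fengt
Final line 3: bewjb

Answer: bewjb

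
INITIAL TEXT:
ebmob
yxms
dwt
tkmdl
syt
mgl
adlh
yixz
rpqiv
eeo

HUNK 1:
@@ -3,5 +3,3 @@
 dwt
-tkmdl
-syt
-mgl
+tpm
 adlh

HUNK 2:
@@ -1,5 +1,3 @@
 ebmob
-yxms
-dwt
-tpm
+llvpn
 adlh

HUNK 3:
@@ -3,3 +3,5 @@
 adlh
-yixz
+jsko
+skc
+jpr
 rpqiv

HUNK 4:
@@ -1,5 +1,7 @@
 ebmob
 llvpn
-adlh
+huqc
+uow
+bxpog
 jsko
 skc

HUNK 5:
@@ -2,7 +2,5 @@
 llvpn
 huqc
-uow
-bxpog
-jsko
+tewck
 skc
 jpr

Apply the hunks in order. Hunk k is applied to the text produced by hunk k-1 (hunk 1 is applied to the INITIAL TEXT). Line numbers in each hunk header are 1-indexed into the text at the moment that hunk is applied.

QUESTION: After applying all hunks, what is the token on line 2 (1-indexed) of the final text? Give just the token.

Hunk 1: at line 3 remove [tkmdl,syt,mgl] add [tpm] -> 8 lines: ebmob yxms dwt tpm adlh yixz rpqiv eeo
Hunk 2: at line 1 remove [yxms,dwt,tpm] add [llvpn] -> 6 lines: ebmob llvpn adlh yixz rpqiv eeo
Hunk 3: at line 3 remove [yixz] add [jsko,skc,jpr] -> 8 lines: ebmob llvpn adlh jsko skc jpr rpqiv eeo
Hunk 4: at line 1 remove [adlh] add [huqc,uow,bxpog] -> 10 lines: ebmob llvpn huqc uow bxpog jsko skc jpr rpqiv eeo
Hunk 5: at line 2 remove [uow,bxpog,jsko] add [tewck] -> 8 lines: ebmob llvpn huqc tewck skc jpr rpqiv eeo
Final line 2: llvpn

Answer: llvpn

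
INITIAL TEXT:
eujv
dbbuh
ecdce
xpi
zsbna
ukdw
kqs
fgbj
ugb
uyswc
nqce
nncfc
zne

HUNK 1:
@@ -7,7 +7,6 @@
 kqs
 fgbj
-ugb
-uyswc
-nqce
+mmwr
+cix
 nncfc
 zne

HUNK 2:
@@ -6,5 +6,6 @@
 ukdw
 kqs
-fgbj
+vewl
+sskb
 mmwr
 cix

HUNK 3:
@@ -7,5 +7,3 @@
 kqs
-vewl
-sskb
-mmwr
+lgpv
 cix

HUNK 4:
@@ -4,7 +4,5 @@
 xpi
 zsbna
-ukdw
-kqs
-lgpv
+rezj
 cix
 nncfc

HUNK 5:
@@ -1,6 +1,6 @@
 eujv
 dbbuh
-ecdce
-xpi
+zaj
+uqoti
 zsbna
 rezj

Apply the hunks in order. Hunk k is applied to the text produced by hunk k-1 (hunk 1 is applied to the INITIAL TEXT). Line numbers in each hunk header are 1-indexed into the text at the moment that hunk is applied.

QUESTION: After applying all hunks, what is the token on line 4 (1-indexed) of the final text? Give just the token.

Answer: uqoti

Derivation:
Hunk 1: at line 7 remove [ugb,uyswc,nqce] add [mmwr,cix] -> 12 lines: eujv dbbuh ecdce xpi zsbna ukdw kqs fgbj mmwr cix nncfc zne
Hunk 2: at line 6 remove [fgbj] add [vewl,sskb] -> 13 lines: eujv dbbuh ecdce xpi zsbna ukdw kqs vewl sskb mmwr cix nncfc zne
Hunk 3: at line 7 remove [vewl,sskb,mmwr] add [lgpv] -> 11 lines: eujv dbbuh ecdce xpi zsbna ukdw kqs lgpv cix nncfc zne
Hunk 4: at line 4 remove [ukdw,kqs,lgpv] add [rezj] -> 9 lines: eujv dbbuh ecdce xpi zsbna rezj cix nncfc zne
Hunk 5: at line 1 remove [ecdce,xpi] add [zaj,uqoti] -> 9 lines: eujv dbbuh zaj uqoti zsbna rezj cix nncfc zne
Final line 4: uqoti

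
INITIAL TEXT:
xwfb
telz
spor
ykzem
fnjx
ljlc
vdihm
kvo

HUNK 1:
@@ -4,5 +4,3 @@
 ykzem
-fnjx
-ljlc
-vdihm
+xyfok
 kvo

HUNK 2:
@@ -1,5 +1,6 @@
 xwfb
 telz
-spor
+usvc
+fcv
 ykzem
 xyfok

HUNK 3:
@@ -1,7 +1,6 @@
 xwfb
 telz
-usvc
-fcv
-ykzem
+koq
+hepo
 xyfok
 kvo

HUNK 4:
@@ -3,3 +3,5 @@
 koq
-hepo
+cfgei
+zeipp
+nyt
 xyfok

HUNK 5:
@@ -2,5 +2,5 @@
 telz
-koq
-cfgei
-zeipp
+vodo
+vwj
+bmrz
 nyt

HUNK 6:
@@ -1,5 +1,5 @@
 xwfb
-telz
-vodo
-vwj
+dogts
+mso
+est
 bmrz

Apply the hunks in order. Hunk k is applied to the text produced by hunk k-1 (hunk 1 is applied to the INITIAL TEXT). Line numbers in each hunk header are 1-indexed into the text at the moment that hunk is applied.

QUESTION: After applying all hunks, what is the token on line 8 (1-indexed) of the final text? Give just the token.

Answer: kvo

Derivation:
Hunk 1: at line 4 remove [fnjx,ljlc,vdihm] add [xyfok] -> 6 lines: xwfb telz spor ykzem xyfok kvo
Hunk 2: at line 1 remove [spor] add [usvc,fcv] -> 7 lines: xwfb telz usvc fcv ykzem xyfok kvo
Hunk 3: at line 1 remove [usvc,fcv,ykzem] add [koq,hepo] -> 6 lines: xwfb telz koq hepo xyfok kvo
Hunk 4: at line 3 remove [hepo] add [cfgei,zeipp,nyt] -> 8 lines: xwfb telz koq cfgei zeipp nyt xyfok kvo
Hunk 5: at line 2 remove [koq,cfgei,zeipp] add [vodo,vwj,bmrz] -> 8 lines: xwfb telz vodo vwj bmrz nyt xyfok kvo
Hunk 6: at line 1 remove [telz,vodo,vwj] add [dogts,mso,est] -> 8 lines: xwfb dogts mso est bmrz nyt xyfok kvo
Final line 8: kvo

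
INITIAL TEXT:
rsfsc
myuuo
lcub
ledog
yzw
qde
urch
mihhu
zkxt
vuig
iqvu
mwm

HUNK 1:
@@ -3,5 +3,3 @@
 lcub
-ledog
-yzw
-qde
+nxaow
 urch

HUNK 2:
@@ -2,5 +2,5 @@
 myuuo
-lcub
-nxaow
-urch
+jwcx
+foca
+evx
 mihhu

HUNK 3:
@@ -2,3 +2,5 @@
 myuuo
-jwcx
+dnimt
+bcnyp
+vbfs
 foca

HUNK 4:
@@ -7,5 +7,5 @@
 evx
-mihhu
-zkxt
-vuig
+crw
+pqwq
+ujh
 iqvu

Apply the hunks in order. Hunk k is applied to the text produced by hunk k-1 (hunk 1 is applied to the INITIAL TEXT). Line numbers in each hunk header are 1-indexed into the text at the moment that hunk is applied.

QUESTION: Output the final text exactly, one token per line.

Hunk 1: at line 3 remove [ledog,yzw,qde] add [nxaow] -> 10 lines: rsfsc myuuo lcub nxaow urch mihhu zkxt vuig iqvu mwm
Hunk 2: at line 2 remove [lcub,nxaow,urch] add [jwcx,foca,evx] -> 10 lines: rsfsc myuuo jwcx foca evx mihhu zkxt vuig iqvu mwm
Hunk 3: at line 2 remove [jwcx] add [dnimt,bcnyp,vbfs] -> 12 lines: rsfsc myuuo dnimt bcnyp vbfs foca evx mihhu zkxt vuig iqvu mwm
Hunk 4: at line 7 remove [mihhu,zkxt,vuig] add [crw,pqwq,ujh] -> 12 lines: rsfsc myuuo dnimt bcnyp vbfs foca evx crw pqwq ujh iqvu mwm

Answer: rsfsc
myuuo
dnimt
bcnyp
vbfs
foca
evx
crw
pqwq
ujh
iqvu
mwm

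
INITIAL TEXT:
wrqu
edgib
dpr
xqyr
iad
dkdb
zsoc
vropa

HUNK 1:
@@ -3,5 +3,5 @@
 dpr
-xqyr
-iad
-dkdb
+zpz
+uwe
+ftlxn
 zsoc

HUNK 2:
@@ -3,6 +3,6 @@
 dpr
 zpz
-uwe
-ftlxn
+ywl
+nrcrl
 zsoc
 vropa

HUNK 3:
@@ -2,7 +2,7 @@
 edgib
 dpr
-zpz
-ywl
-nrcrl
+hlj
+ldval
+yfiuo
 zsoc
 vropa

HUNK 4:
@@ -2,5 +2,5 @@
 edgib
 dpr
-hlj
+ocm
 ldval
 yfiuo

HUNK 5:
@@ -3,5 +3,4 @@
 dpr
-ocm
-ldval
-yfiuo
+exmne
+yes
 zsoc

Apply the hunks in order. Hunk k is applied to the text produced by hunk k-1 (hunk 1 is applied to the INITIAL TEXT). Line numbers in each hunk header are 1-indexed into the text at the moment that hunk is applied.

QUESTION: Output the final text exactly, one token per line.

Hunk 1: at line 3 remove [xqyr,iad,dkdb] add [zpz,uwe,ftlxn] -> 8 lines: wrqu edgib dpr zpz uwe ftlxn zsoc vropa
Hunk 2: at line 3 remove [uwe,ftlxn] add [ywl,nrcrl] -> 8 lines: wrqu edgib dpr zpz ywl nrcrl zsoc vropa
Hunk 3: at line 2 remove [zpz,ywl,nrcrl] add [hlj,ldval,yfiuo] -> 8 lines: wrqu edgib dpr hlj ldval yfiuo zsoc vropa
Hunk 4: at line 2 remove [hlj] add [ocm] -> 8 lines: wrqu edgib dpr ocm ldval yfiuo zsoc vropa
Hunk 5: at line 3 remove [ocm,ldval,yfiuo] add [exmne,yes] -> 7 lines: wrqu edgib dpr exmne yes zsoc vropa

Answer: wrqu
edgib
dpr
exmne
yes
zsoc
vropa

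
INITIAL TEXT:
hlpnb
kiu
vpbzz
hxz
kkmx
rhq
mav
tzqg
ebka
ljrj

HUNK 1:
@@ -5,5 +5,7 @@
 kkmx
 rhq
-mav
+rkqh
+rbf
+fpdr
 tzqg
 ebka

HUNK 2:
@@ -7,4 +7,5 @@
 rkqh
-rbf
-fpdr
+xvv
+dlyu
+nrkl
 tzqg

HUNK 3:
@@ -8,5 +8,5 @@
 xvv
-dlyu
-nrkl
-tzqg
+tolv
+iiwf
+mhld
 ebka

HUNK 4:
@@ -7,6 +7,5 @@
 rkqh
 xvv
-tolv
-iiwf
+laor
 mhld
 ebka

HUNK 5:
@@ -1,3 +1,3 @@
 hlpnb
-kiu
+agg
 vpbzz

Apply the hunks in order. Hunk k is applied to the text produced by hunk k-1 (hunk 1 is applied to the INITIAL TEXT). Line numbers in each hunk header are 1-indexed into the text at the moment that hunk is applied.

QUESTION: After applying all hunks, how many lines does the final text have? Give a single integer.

Hunk 1: at line 5 remove [mav] add [rkqh,rbf,fpdr] -> 12 lines: hlpnb kiu vpbzz hxz kkmx rhq rkqh rbf fpdr tzqg ebka ljrj
Hunk 2: at line 7 remove [rbf,fpdr] add [xvv,dlyu,nrkl] -> 13 lines: hlpnb kiu vpbzz hxz kkmx rhq rkqh xvv dlyu nrkl tzqg ebka ljrj
Hunk 3: at line 8 remove [dlyu,nrkl,tzqg] add [tolv,iiwf,mhld] -> 13 lines: hlpnb kiu vpbzz hxz kkmx rhq rkqh xvv tolv iiwf mhld ebka ljrj
Hunk 4: at line 7 remove [tolv,iiwf] add [laor] -> 12 lines: hlpnb kiu vpbzz hxz kkmx rhq rkqh xvv laor mhld ebka ljrj
Hunk 5: at line 1 remove [kiu] add [agg] -> 12 lines: hlpnb agg vpbzz hxz kkmx rhq rkqh xvv laor mhld ebka ljrj
Final line count: 12

Answer: 12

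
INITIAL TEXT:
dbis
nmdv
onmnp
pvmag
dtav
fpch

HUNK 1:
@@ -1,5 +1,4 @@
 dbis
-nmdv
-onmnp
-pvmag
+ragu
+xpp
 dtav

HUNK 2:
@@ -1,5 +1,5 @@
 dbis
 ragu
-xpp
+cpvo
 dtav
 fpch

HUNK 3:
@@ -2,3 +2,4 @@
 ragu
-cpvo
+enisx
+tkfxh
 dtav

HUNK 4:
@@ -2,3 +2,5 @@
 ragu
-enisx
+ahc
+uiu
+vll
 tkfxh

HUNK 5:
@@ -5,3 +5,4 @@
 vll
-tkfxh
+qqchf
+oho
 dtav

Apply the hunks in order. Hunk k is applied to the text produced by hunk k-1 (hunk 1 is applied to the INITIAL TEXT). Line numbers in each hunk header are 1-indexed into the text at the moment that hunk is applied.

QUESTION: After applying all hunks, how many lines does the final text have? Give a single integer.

Hunk 1: at line 1 remove [nmdv,onmnp,pvmag] add [ragu,xpp] -> 5 lines: dbis ragu xpp dtav fpch
Hunk 2: at line 1 remove [xpp] add [cpvo] -> 5 lines: dbis ragu cpvo dtav fpch
Hunk 3: at line 2 remove [cpvo] add [enisx,tkfxh] -> 6 lines: dbis ragu enisx tkfxh dtav fpch
Hunk 4: at line 2 remove [enisx] add [ahc,uiu,vll] -> 8 lines: dbis ragu ahc uiu vll tkfxh dtav fpch
Hunk 5: at line 5 remove [tkfxh] add [qqchf,oho] -> 9 lines: dbis ragu ahc uiu vll qqchf oho dtav fpch
Final line count: 9

Answer: 9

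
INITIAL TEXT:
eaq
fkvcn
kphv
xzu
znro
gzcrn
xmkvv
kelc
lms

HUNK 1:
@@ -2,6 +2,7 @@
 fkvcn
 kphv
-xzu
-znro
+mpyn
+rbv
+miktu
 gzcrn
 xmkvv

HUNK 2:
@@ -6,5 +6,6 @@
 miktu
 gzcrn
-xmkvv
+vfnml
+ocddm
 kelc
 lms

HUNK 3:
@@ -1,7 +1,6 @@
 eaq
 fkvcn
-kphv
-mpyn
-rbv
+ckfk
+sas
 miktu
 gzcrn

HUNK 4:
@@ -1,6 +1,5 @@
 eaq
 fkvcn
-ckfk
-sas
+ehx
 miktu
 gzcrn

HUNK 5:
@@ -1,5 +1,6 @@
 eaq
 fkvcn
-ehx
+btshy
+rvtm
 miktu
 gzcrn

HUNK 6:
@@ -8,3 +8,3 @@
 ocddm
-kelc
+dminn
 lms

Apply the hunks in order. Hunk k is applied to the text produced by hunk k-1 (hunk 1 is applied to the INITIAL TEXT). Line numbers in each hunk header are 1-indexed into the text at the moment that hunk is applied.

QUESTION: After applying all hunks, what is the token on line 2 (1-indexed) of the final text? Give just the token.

Answer: fkvcn

Derivation:
Hunk 1: at line 2 remove [xzu,znro] add [mpyn,rbv,miktu] -> 10 lines: eaq fkvcn kphv mpyn rbv miktu gzcrn xmkvv kelc lms
Hunk 2: at line 6 remove [xmkvv] add [vfnml,ocddm] -> 11 lines: eaq fkvcn kphv mpyn rbv miktu gzcrn vfnml ocddm kelc lms
Hunk 3: at line 1 remove [kphv,mpyn,rbv] add [ckfk,sas] -> 10 lines: eaq fkvcn ckfk sas miktu gzcrn vfnml ocddm kelc lms
Hunk 4: at line 1 remove [ckfk,sas] add [ehx] -> 9 lines: eaq fkvcn ehx miktu gzcrn vfnml ocddm kelc lms
Hunk 5: at line 1 remove [ehx] add [btshy,rvtm] -> 10 lines: eaq fkvcn btshy rvtm miktu gzcrn vfnml ocddm kelc lms
Hunk 6: at line 8 remove [kelc] add [dminn] -> 10 lines: eaq fkvcn btshy rvtm miktu gzcrn vfnml ocddm dminn lms
Final line 2: fkvcn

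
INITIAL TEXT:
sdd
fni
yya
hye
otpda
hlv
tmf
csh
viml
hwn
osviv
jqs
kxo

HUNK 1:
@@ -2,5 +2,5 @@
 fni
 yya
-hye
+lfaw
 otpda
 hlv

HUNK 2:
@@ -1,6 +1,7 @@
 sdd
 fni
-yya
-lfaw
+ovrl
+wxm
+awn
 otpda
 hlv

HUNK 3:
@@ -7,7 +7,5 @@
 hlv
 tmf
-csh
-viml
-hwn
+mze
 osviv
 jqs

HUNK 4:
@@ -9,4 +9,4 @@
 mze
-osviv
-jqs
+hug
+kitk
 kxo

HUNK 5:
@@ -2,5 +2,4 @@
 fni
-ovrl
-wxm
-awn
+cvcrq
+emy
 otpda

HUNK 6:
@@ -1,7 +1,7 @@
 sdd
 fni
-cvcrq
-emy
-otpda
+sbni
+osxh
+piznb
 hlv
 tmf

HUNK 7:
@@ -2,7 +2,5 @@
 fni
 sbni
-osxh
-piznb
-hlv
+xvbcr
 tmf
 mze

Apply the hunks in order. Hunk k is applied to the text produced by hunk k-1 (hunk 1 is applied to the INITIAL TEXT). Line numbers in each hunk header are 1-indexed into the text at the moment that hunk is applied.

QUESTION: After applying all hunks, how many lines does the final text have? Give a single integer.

Hunk 1: at line 2 remove [hye] add [lfaw] -> 13 lines: sdd fni yya lfaw otpda hlv tmf csh viml hwn osviv jqs kxo
Hunk 2: at line 1 remove [yya,lfaw] add [ovrl,wxm,awn] -> 14 lines: sdd fni ovrl wxm awn otpda hlv tmf csh viml hwn osviv jqs kxo
Hunk 3: at line 7 remove [csh,viml,hwn] add [mze] -> 12 lines: sdd fni ovrl wxm awn otpda hlv tmf mze osviv jqs kxo
Hunk 4: at line 9 remove [osviv,jqs] add [hug,kitk] -> 12 lines: sdd fni ovrl wxm awn otpda hlv tmf mze hug kitk kxo
Hunk 5: at line 2 remove [ovrl,wxm,awn] add [cvcrq,emy] -> 11 lines: sdd fni cvcrq emy otpda hlv tmf mze hug kitk kxo
Hunk 6: at line 1 remove [cvcrq,emy,otpda] add [sbni,osxh,piznb] -> 11 lines: sdd fni sbni osxh piznb hlv tmf mze hug kitk kxo
Hunk 7: at line 2 remove [osxh,piznb,hlv] add [xvbcr] -> 9 lines: sdd fni sbni xvbcr tmf mze hug kitk kxo
Final line count: 9

Answer: 9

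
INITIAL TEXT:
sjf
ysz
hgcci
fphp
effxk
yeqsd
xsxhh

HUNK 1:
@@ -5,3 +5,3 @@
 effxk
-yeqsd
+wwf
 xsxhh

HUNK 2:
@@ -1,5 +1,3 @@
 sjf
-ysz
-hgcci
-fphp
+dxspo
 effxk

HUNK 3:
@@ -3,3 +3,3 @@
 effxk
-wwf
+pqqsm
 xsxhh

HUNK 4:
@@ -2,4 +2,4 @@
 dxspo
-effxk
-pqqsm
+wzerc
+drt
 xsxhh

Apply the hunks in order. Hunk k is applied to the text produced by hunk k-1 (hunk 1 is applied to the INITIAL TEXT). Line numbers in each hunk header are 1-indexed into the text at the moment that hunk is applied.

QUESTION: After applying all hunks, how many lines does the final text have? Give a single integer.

Answer: 5

Derivation:
Hunk 1: at line 5 remove [yeqsd] add [wwf] -> 7 lines: sjf ysz hgcci fphp effxk wwf xsxhh
Hunk 2: at line 1 remove [ysz,hgcci,fphp] add [dxspo] -> 5 lines: sjf dxspo effxk wwf xsxhh
Hunk 3: at line 3 remove [wwf] add [pqqsm] -> 5 lines: sjf dxspo effxk pqqsm xsxhh
Hunk 4: at line 2 remove [effxk,pqqsm] add [wzerc,drt] -> 5 lines: sjf dxspo wzerc drt xsxhh
Final line count: 5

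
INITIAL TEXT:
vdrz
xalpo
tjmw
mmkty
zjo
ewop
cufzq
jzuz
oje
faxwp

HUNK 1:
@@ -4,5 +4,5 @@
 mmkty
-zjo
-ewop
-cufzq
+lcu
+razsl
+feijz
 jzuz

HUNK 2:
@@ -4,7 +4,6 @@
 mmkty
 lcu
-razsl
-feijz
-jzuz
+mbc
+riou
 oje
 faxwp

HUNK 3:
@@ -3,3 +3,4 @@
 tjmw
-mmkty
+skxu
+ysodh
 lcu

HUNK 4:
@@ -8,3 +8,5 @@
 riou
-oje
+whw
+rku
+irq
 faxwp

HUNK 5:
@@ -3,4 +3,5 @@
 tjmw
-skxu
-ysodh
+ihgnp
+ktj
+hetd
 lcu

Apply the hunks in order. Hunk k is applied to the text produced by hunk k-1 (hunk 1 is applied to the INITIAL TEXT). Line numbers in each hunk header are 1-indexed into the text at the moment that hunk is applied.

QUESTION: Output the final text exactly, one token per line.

Hunk 1: at line 4 remove [zjo,ewop,cufzq] add [lcu,razsl,feijz] -> 10 lines: vdrz xalpo tjmw mmkty lcu razsl feijz jzuz oje faxwp
Hunk 2: at line 4 remove [razsl,feijz,jzuz] add [mbc,riou] -> 9 lines: vdrz xalpo tjmw mmkty lcu mbc riou oje faxwp
Hunk 3: at line 3 remove [mmkty] add [skxu,ysodh] -> 10 lines: vdrz xalpo tjmw skxu ysodh lcu mbc riou oje faxwp
Hunk 4: at line 8 remove [oje] add [whw,rku,irq] -> 12 lines: vdrz xalpo tjmw skxu ysodh lcu mbc riou whw rku irq faxwp
Hunk 5: at line 3 remove [skxu,ysodh] add [ihgnp,ktj,hetd] -> 13 lines: vdrz xalpo tjmw ihgnp ktj hetd lcu mbc riou whw rku irq faxwp

Answer: vdrz
xalpo
tjmw
ihgnp
ktj
hetd
lcu
mbc
riou
whw
rku
irq
faxwp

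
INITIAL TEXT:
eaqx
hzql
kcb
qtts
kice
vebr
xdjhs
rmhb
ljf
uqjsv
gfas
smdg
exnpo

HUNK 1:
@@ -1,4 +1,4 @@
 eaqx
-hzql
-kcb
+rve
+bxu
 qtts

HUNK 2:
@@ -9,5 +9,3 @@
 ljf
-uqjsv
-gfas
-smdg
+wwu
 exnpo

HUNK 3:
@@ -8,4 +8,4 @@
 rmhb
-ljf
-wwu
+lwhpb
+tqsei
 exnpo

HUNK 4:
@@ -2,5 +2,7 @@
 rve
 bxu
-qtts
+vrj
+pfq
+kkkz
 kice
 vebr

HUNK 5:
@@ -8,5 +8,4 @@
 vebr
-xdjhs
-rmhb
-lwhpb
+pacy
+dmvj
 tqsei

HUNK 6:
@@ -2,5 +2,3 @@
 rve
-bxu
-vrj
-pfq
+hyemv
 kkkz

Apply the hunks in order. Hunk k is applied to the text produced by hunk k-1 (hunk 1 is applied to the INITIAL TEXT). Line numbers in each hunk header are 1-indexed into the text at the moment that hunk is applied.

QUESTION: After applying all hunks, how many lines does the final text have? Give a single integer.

Answer: 10

Derivation:
Hunk 1: at line 1 remove [hzql,kcb] add [rve,bxu] -> 13 lines: eaqx rve bxu qtts kice vebr xdjhs rmhb ljf uqjsv gfas smdg exnpo
Hunk 2: at line 9 remove [uqjsv,gfas,smdg] add [wwu] -> 11 lines: eaqx rve bxu qtts kice vebr xdjhs rmhb ljf wwu exnpo
Hunk 3: at line 8 remove [ljf,wwu] add [lwhpb,tqsei] -> 11 lines: eaqx rve bxu qtts kice vebr xdjhs rmhb lwhpb tqsei exnpo
Hunk 4: at line 2 remove [qtts] add [vrj,pfq,kkkz] -> 13 lines: eaqx rve bxu vrj pfq kkkz kice vebr xdjhs rmhb lwhpb tqsei exnpo
Hunk 5: at line 8 remove [xdjhs,rmhb,lwhpb] add [pacy,dmvj] -> 12 lines: eaqx rve bxu vrj pfq kkkz kice vebr pacy dmvj tqsei exnpo
Hunk 6: at line 2 remove [bxu,vrj,pfq] add [hyemv] -> 10 lines: eaqx rve hyemv kkkz kice vebr pacy dmvj tqsei exnpo
Final line count: 10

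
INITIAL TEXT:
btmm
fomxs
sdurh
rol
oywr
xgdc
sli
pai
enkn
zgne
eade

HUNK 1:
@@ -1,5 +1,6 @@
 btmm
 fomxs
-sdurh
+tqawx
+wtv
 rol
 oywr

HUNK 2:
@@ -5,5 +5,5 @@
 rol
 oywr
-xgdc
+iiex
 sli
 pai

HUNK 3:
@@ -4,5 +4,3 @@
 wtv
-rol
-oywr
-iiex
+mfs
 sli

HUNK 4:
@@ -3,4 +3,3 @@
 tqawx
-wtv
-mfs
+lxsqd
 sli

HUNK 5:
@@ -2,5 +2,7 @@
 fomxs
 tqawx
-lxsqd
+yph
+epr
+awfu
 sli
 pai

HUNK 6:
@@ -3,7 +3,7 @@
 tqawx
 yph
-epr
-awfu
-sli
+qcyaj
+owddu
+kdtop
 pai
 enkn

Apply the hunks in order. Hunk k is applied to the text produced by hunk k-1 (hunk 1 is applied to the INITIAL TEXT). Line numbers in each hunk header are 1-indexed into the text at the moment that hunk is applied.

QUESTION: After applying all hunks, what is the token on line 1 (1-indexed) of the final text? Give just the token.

Answer: btmm

Derivation:
Hunk 1: at line 1 remove [sdurh] add [tqawx,wtv] -> 12 lines: btmm fomxs tqawx wtv rol oywr xgdc sli pai enkn zgne eade
Hunk 2: at line 5 remove [xgdc] add [iiex] -> 12 lines: btmm fomxs tqawx wtv rol oywr iiex sli pai enkn zgne eade
Hunk 3: at line 4 remove [rol,oywr,iiex] add [mfs] -> 10 lines: btmm fomxs tqawx wtv mfs sli pai enkn zgne eade
Hunk 4: at line 3 remove [wtv,mfs] add [lxsqd] -> 9 lines: btmm fomxs tqawx lxsqd sli pai enkn zgne eade
Hunk 5: at line 2 remove [lxsqd] add [yph,epr,awfu] -> 11 lines: btmm fomxs tqawx yph epr awfu sli pai enkn zgne eade
Hunk 6: at line 3 remove [epr,awfu,sli] add [qcyaj,owddu,kdtop] -> 11 lines: btmm fomxs tqawx yph qcyaj owddu kdtop pai enkn zgne eade
Final line 1: btmm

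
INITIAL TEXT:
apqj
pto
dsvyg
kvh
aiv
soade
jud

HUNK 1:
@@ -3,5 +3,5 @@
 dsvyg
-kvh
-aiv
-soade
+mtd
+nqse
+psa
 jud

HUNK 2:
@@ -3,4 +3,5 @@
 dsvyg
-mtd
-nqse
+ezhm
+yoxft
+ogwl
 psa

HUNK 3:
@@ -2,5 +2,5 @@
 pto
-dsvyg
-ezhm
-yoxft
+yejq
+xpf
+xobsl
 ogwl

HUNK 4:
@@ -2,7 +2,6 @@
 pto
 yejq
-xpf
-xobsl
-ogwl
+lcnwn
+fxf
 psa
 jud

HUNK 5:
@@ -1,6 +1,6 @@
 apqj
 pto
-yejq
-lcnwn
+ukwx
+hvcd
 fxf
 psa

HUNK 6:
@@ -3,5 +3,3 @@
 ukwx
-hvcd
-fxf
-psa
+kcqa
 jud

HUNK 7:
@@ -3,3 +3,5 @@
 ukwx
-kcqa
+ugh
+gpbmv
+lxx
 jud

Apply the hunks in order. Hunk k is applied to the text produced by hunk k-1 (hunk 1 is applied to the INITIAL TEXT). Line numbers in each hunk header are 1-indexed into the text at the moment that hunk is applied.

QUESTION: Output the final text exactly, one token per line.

Hunk 1: at line 3 remove [kvh,aiv,soade] add [mtd,nqse,psa] -> 7 lines: apqj pto dsvyg mtd nqse psa jud
Hunk 2: at line 3 remove [mtd,nqse] add [ezhm,yoxft,ogwl] -> 8 lines: apqj pto dsvyg ezhm yoxft ogwl psa jud
Hunk 3: at line 2 remove [dsvyg,ezhm,yoxft] add [yejq,xpf,xobsl] -> 8 lines: apqj pto yejq xpf xobsl ogwl psa jud
Hunk 4: at line 2 remove [xpf,xobsl,ogwl] add [lcnwn,fxf] -> 7 lines: apqj pto yejq lcnwn fxf psa jud
Hunk 5: at line 1 remove [yejq,lcnwn] add [ukwx,hvcd] -> 7 lines: apqj pto ukwx hvcd fxf psa jud
Hunk 6: at line 3 remove [hvcd,fxf,psa] add [kcqa] -> 5 lines: apqj pto ukwx kcqa jud
Hunk 7: at line 3 remove [kcqa] add [ugh,gpbmv,lxx] -> 7 lines: apqj pto ukwx ugh gpbmv lxx jud

Answer: apqj
pto
ukwx
ugh
gpbmv
lxx
jud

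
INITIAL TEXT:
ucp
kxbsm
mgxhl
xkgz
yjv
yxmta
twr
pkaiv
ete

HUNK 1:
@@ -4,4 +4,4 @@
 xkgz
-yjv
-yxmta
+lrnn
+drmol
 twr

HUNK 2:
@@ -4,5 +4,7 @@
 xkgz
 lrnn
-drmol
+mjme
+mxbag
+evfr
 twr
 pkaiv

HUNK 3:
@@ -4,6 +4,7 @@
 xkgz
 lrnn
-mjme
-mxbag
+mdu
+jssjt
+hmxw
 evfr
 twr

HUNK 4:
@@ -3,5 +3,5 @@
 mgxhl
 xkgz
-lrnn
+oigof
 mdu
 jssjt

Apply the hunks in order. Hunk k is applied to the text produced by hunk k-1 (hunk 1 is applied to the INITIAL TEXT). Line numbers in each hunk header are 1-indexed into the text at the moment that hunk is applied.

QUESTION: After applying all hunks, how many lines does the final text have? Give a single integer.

Hunk 1: at line 4 remove [yjv,yxmta] add [lrnn,drmol] -> 9 lines: ucp kxbsm mgxhl xkgz lrnn drmol twr pkaiv ete
Hunk 2: at line 4 remove [drmol] add [mjme,mxbag,evfr] -> 11 lines: ucp kxbsm mgxhl xkgz lrnn mjme mxbag evfr twr pkaiv ete
Hunk 3: at line 4 remove [mjme,mxbag] add [mdu,jssjt,hmxw] -> 12 lines: ucp kxbsm mgxhl xkgz lrnn mdu jssjt hmxw evfr twr pkaiv ete
Hunk 4: at line 3 remove [lrnn] add [oigof] -> 12 lines: ucp kxbsm mgxhl xkgz oigof mdu jssjt hmxw evfr twr pkaiv ete
Final line count: 12

Answer: 12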